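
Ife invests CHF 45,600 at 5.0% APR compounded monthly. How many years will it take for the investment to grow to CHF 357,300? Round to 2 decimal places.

41.26 years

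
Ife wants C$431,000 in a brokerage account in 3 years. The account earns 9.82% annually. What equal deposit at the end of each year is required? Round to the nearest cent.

C$130,438.34

FV-annuity factor = 3.304243; PMT = 431000 / 3.304243 = 130,438.3390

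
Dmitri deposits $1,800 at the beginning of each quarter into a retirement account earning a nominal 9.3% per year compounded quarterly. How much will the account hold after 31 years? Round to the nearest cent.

$1,290,301.70

i = 0.093/4 = 0.02325 per quarter; n = 31·4 = 124.
FV = PMT · [(1+i)^n − 1] / i × (1+i) = 1800 · 716.834276 = 1,290,301.6972
(annuity-due: payments at period start, so ×(1+i).)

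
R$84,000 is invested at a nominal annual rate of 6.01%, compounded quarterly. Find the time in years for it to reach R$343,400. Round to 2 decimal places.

23.60 years

Periodic rate i = 0.0601/4 = 0.015025.
(1+i)^n = 343400/84000 = 4.08810, so n = ln 4.08810 / ln 1.01503 = 94.4180 quarters
= 94.4180/4 years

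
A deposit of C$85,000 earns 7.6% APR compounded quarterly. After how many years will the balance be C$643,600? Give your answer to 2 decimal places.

26.89 years

Periodic rate i = 0.076/4 = 0.019.
n = ln(643600/85000) / ln(1+0.019) = ln(7.57176) / 0.018822 = 107.5578 quarters
= 107.5578/4 years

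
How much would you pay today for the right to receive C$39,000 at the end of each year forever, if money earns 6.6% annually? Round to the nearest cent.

PV = PMT / i = 39000 / 0.066 = 590,909.0909

C$590,909.09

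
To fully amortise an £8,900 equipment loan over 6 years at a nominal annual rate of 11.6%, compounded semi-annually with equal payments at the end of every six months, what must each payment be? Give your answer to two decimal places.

£1,049.96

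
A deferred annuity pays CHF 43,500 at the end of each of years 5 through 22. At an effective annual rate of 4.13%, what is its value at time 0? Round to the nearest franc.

PV at t=4 (ordinary 18-year annuity): 43500 × a(18|0.0413) = 43500 × 12.526579 = 544,906.1862
Discount back 4 years: 544,906.1862 × (1+0.0413)^(−4) = 544,906.1862 × 0.850543 = 463,466.4110

CHF 463,466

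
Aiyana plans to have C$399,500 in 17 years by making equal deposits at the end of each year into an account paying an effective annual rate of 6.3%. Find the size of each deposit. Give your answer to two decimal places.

PMT = 399500 / ( [(1+0.063)^17 − 1] / 0.063 ) = 399500 / 28.973112 = 13,788.6467

C$13,788.65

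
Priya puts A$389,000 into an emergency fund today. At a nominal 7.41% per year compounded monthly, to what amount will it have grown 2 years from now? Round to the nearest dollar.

With 12 periods per year: i = 0.006175, n = 24.
FV = 389,000 × (1 + 0.006175)^24 = 450,935.2012

A$450,935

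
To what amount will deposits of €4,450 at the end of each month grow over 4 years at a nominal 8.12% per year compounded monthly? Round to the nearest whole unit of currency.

€251,375

Periodic rate i = 0.0812/12 = 0.00676667; n = 4 × 12 = 48 periods.
FV = PMT · [(1+i)^n − 1] / i = 4450 · 56.488804 = 251,375.1757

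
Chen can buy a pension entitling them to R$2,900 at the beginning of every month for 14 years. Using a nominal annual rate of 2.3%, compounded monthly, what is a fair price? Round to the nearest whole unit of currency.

R$417,003

i = 0.023/12 = 0.00191667 per month; n = 14·12 = 168.
PV = PMT · [1 − (1+i)^(−n)] / i × (1+i) = 2900 · 143.794260 = 417,003.3532
(Beginning-of-period payments → annuity-due factor ×(1+i).)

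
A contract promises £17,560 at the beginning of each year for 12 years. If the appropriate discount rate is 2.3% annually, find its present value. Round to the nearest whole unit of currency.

PV = 17560 × [1 − (1+0.023)^(−12)] / 0.023 × (1+i) = 17560 × 10.621906 = 186,520.6762
(Beginning-of-period payments → annuity-due factor ×(1+i).)

£186,521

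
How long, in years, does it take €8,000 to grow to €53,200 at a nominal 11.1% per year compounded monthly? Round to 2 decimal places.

17.15 years

Periodic rate i = 0.111/12 = 0.00925.
n = ln(53200/8000) / ln(1+0.00925) = ln(6.65000) / 0.009207 = 205.7693 months
= 205.7693/12 years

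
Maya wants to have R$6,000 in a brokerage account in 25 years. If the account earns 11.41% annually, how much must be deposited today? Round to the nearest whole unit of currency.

PV = 6,000 / (1 + 0.1141)^25 = 6,000 / 14.897190 = 402.7605

R$403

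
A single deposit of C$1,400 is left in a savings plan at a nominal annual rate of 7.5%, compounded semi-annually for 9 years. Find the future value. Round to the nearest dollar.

i = 0.075/2 = 0.0375 per half-year; n = 9·2 = 18.
FV = 1,400 × (1 + 0.0375)^18 = 2,715.9010

C$2,716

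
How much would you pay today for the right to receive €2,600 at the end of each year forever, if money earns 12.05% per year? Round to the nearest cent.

€21,576.76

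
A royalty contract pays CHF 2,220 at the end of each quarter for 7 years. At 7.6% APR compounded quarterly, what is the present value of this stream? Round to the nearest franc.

With 4 periods per year: i = 0.019, n = 28.
PV = PMT · [1 − (1+i)^(−n)] / i = 2220 · 21.559576 = 47,862.2591

CHF 47,862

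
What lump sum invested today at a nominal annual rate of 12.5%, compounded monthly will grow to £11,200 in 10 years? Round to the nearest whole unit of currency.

£3,230

Periodic rate i = 0.125/12 = 0.0104167; n = 10 × 12 = 120 periods.
PV = FV·(1+i)^(−n) = 11,200 × 0.288363 = 3,229.6680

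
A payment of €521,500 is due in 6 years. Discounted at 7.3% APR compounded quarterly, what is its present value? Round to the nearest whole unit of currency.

With 4 periods per year: i = 0.01825, n = 24.
Discount factor = (1+0.01825)^(−24) = 0.647879; PV = 521,500 × 0.647879 = 337,868.9348

€337,869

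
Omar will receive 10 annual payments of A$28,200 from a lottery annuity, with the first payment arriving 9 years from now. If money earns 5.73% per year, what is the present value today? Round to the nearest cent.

A$134,623.29

PV at t=8 (ordinary 10-year annuity): 28200 × a(10|0.0573) = 28200 × 7.455160 = 210,235.5046
PV₀ = 210,235.5046 / (1+0.0573)^8 = 210,235.5046 / 1.561658 = 134,623.2912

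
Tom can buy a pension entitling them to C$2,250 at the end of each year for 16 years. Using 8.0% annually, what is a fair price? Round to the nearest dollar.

C$19,916

PV = PMT · [1 − (1+i)^(−n)] / i = 2250 · 8.851369 = 19,915.5806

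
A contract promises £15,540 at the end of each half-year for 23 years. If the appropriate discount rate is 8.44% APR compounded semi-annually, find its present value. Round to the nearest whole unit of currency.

i = 0.0844/2 = 0.0422 per half-year; n = 23·2 = 46.
Annuity factor a(46|0.0422) = 20.157211; PV = 15540 × 20.157211 = 313,243.0631

£313,243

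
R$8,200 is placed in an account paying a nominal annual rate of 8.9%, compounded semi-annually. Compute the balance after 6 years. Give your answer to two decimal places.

R$13,826.59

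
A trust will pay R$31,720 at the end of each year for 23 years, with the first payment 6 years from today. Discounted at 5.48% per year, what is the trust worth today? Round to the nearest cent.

R$313,350.50

Value one period before first payment (t=5): 31720 × [1 − (1+0.0548)^(−23)] / 0.0548 = 31720 × 12.898756 = 409,148.5305
PV₀ = 409,148.5305 / (1+0.0548)^5 = 409,148.5305 / 1.305722 = 313,350.4986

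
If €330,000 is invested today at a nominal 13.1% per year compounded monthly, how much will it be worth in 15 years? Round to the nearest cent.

i = 0.131/12 = 0.0109167 per month; n = 15·12 = 180.
330,000 × (1+0.0109167)^180 = 330,000 × 7.059342 = 2,329,582.7531

€2,329,582.75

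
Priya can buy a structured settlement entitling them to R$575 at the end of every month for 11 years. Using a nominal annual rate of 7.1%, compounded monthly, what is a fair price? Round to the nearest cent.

R$52,575.77

Periodic rate i = 0.071/12 = 0.00591667; n = 11 × 12 = 132 periods.
PV = PMT · [1 − (1+i)^(−n)] / i = 575 · 91.436119 = 52,575.7684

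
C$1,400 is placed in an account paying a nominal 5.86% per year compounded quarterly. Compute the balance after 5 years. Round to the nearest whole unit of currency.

i = 0.0586/4 = 0.01465 per quarter; n = 5·4 = 20.
FV = 1,400 × (1 + 0.01465)^20 = 1,872.6354

C$1,873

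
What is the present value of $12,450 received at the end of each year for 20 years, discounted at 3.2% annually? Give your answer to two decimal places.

PV = 12450 × [1 − (1+0.032)^(−20)] / 0.032 = 12450 × 14.606063 = 181,845.4783

$181,845.48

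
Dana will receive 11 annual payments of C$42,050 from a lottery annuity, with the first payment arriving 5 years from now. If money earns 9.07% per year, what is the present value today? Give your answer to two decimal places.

PV at t=4 (ordinary 11-year annuity): 42050 × a(11|0.0907) = 42050 × 6.782737 = 285,214.0917
PV₀ = 285,214.0917 / (1+0.0907)^4 = 285,214.0917 / 1.415211 = 201,534.6505

C$201,534.65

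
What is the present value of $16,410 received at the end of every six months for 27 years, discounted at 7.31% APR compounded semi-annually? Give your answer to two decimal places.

$384,356.92

Periodic rate i = 0.0731/2 = 0.03655; n = 27 × 2 = 54 periods.
PV = 16410 × [1 − (1+0.03655)^(−54)] / 0.03655 = 16410 × 23.422116 = 384,356.9210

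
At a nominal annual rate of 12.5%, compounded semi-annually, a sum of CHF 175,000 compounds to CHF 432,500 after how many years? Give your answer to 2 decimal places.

Periodic rate i = 0.125/2 = 0.0625.
n = ln(432500/175000) / ln(1+0.0625) = ln(2.47143) / 0.060625 = 14.9246 half-years
= 14.9246/2 years

7.46 years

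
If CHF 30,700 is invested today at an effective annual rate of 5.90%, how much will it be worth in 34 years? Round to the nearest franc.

CHF 215,576

FV = PV·(1+i)^n = 30,700 × 7.022029 = 215,576.3027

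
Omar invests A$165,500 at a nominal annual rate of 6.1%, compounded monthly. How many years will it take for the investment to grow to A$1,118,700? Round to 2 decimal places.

31.41 years

Periodic rate i = 0.061/12 = 0.00508333.
(1+i)^n = 1.1187e+06/165500 = 6.75952, so n = ln 6.75952 / ln 1.00508 = 376.8795 months
= 376.8795/12 years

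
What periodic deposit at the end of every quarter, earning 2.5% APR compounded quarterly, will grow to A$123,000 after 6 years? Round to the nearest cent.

i = 0.025/4 = 0.00625 per quarter; n = 6·4 = 24.
PMT = 123000 / ( [(1+0.00625)^24 − 1] / 0.00625 ) = 123000 / 25.806723 = 4,766.1999

A$4,766.20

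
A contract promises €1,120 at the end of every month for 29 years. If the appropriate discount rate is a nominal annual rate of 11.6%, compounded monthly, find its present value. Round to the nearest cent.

€111,788.35

i = 0.116/12 = 0.00966667 per month; n = 29·12 = 348.
PV = 1120 × [1 − (1+0.00966667)^(−348)] / 0.00966667 = 1120 × 99.811029 = 111,788.3525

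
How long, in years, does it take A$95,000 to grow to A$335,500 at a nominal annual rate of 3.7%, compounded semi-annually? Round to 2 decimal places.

34.42 years

Periodic rate i = 0.037/2 = 0.0185.
n = ln(335500/95000) / ln(1+0.0185) = ln(3.53158) / 0.018331 = 68.8314 half-years
= 68.8314/2 years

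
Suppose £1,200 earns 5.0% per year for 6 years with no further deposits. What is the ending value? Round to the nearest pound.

£1,608

1,200 × (1+0.05)^6 = 1,200 × 1.340096 = 1,608.1148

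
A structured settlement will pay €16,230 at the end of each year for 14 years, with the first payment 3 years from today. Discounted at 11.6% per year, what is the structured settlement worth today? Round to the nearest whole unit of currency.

€88,172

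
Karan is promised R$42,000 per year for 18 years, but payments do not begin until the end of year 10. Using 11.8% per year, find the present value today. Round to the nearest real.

PV at t=9 (ordinary 18-year annuity): 42000 × a(18|0.118) = 42000 × 7.336515 = 308,133.6427
PV₀ = 308,133.6427 / (1+0.118)^9 = 308,133.6427 / 2.728828 = 112,917.9243

R$112,918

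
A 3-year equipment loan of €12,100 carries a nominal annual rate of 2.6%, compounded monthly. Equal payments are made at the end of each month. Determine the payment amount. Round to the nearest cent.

€349.75

i = 0.026/12 = 0.00216667 per month; n = 3·12 = 36.
PMT = 12100 / ( [1 − (1+0.00216667)^(−36)] / 0.00216667 ) = 12100 / 34.595780 = 349.7536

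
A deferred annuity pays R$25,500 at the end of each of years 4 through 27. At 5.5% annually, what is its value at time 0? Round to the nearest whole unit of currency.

Value one period before first payment (t=3): 25500 × [1 − (1+0.055)^(−24)] / 0.055 = 25500 × 13.151699 = 335,368.3233
PV₀ = 335,368.3233 / (1+0.055)^3 = 335,368.3233 / 1.174241 = 285,604.2466

R$285,604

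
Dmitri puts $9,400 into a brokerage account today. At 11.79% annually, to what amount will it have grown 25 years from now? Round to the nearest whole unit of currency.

FV = 9,400 × (1 + 0.1179)^25 = 152,476.0938

$152,476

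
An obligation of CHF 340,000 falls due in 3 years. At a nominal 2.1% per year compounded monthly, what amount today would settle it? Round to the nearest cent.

i = 0.021/12 = 0.00175 per month; n = 3·12 = 36.
PV = 340,000 / (1 + 0.00175)^36 = 340,000 / 1.064968 = 319,258.3592

CHF 319,258.36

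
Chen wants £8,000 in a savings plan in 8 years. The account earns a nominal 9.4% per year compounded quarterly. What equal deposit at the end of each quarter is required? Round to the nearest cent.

i = 0.094/4 = 0.0235 per quarter; n = 8·4 = 32.
FV-annuity factor = 46.930366; PMT = 8000 / 46.930366 = 170.4653

£170.47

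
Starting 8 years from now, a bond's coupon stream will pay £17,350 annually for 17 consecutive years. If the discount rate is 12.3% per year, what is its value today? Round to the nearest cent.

£53,908.06

PV at t=7 (ordinary 17-year annuity): 17350 × a(17|0.123) = 17350 × 6.998622 = 121,426.0874
PV₀ = 121,426.0874 / (1+0.123)^7 = 121,426.0874 / 2.252466 = 53,908.0606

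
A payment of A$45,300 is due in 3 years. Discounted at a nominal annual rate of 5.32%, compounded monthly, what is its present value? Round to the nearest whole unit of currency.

A$38,631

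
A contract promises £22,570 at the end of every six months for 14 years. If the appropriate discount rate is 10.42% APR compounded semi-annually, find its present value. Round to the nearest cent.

£328,709.95

With 2 periods per year: i = 0.0521, n = 28.
PV = PMT · [1 − (1+i)^(−n)] / i = 22570 · 14.564021 = 328,709.9535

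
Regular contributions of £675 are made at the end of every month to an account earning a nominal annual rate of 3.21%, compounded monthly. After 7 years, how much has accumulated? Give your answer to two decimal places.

£63,480.67

Periodic rate i = 0.0321/12 = 0.002675; n = 7 × 12 = 84 periods.
Accumulation factor s(84|0.002675) = 94.045438; FV = 675 × 94.045438 = 63,480.6705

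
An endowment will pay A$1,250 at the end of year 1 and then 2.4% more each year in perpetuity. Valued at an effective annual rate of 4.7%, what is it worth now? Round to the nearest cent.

A$54,347.83

PV = PMT / (i − g) = 1250 / (0.047 − 0.024) = 1250 / 0.023000 = 54,347.8261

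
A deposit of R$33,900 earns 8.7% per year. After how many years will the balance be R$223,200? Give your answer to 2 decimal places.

n = ln(223200/33900) / ln(1+0.087) = ln(6.58407) / 0.083422 = 22.5919 years

22.59 years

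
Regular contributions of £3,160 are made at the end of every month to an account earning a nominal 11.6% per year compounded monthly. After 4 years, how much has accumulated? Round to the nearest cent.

£191,850.01

With 12 periods per year: i = 0.00966667, n = 48.
Accumulation factor s(48|0.00966667) = 60.712029; FV = 3160 × 60.712029 = 191,850.0120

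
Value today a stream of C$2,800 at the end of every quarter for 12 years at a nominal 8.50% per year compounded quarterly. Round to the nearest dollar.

C$83,741

i = 0.085/4 = 0.02125 per quarter; n = 12·4 = 48.
PV = PMT · [1 − (1+i)^(−n)] / i = 2800 · 29.907339 = 83,740.5479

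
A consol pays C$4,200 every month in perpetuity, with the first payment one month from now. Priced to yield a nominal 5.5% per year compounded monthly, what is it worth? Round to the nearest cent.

Periodic rate i = 0.055/12 = 0.00458333.
PV = C/r = 4200/0.00458333 = 916,363.6364

C$916,363.64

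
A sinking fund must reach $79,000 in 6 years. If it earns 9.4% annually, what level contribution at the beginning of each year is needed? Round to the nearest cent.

$9,502.02

PMT = 79000 / ( [(1+0.094)^6 − 1] / 0.094 × (1+i) ) = 79000 / 8.314022 = 9,502.0195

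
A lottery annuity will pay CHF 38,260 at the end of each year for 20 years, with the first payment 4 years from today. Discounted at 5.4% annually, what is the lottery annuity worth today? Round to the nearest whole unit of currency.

CHF 393,746

PV at t=3 (ordinary 20-year annuity): 38260 × a(20|0.054) = 38260 × 12.050161 = 461,039.1562
PV₀ = 461,039.1562 / (1+0.054)^3 = 461,039.1562 / 1.170905 = 393,745.8406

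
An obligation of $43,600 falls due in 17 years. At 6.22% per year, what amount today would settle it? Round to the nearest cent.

Discount factor = (1+0.0622)^(−17) = 0.358503; PV = 43,600 × 0.358503 = 15,630.7364

$15,630.74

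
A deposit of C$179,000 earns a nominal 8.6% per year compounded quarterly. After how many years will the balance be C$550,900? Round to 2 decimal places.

Periodic rate i = 0.086/4 = 0.0215.
n = ln(550900/179000) / ln(1+0.0215) = ln(3.07765) / 0.021272 = 52.8470 quarters
= 52.8470/4 years

13.21 years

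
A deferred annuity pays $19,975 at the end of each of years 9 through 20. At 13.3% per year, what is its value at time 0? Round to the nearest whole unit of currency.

$42,948

PV at t=8 (ordinary 12-year annuity): 19975 × a(12|0.133) = 19975 × 5.838487 = 116,623.7755
Discount back 8 years: 116,623.7755 × (1+0.133)^(−8) = 116,623.7755 × 0.368265 = 42,948.4819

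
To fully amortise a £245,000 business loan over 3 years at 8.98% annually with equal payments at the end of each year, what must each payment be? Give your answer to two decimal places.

£96,753.92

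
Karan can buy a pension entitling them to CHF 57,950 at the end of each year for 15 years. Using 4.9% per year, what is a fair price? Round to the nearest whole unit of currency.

PV = PMT · [1 − (1+i)^(−n)] / i = 57950 · 10.450175 = 605,587.6586

CHF 605,588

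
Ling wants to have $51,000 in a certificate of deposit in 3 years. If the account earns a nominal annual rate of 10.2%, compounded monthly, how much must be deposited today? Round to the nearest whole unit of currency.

Periodic rate i = 0.102/12 = 0.0085; n = 3 × 12 = 36 periods.
PV = FV·(1+i)^(−n) = 51,000 × 0.737340 = 37,604.3152

$37,604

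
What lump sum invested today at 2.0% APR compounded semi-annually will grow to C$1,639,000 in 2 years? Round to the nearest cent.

C$1,575,046.78

i = 0.02/2 = 0.01 per half-year; n = 2·2 = 4.
Discount factor = (1+0.01)^(−4) = 0.960980; PV = 1,639,000 × 0.960980 = 1,575,046.7846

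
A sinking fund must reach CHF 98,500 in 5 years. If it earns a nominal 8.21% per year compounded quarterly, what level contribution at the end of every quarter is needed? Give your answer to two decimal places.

CHF 4,032.79

Periodic rate i = 0.0821/4 = 0.020525; n = 5 × 4 = 20 periods.
PMT = 98500 / ( [(1+0.020525)^20 − 1] / 0.020525 ) = 98500 / 24.424796 = 4,032.7870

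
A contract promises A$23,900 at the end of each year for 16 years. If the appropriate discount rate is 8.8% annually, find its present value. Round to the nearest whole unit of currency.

PV = PMT · [1 − (1+i)^(−n)] / i = 23900 · 8.416128 = 201,145.4663

A$201,145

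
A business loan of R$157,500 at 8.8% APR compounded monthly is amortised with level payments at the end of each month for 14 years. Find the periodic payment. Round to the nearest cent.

With 12 periods per year: i = 0.00733333, n = 168.
Annuity-PV factor = 96.405973; PMT = 157500 / 96.405973 = 1,633.7162

R$1,633.72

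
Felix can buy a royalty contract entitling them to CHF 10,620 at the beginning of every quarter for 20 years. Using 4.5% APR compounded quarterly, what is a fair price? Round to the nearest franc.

CHF 564,545

i = 0.045/4 = 0.01125 per quarter; n = 20·4 = 80.
PV = 10620 × [1 − (1+0.01125)^(−80)] / 0.01125 × (1+i) = 10620 × 53.158693 = 564,545.3214
(Beginning-of-period payments → annuity-due factor ×(1+i).)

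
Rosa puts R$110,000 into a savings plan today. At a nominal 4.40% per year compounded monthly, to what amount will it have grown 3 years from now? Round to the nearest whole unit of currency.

With 12 periods per year: i = 0.00366667, n = 36.
FV = 110,000 × (1 + 0.00366667)^36 = 125,491.6165

R$125,492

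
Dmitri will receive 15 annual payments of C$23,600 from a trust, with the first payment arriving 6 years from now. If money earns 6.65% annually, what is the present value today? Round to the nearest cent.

C$159,288.54

PV at t=5 (ordinary 15-year annuity): 23600 × a(15|0.0665) = 23600 × 9.312726 = 219,780.3393
PV₀ = 219,780.3393 / (1+0.0665)^5 = 219,780.3393 / 1.379762 = 159,288.5433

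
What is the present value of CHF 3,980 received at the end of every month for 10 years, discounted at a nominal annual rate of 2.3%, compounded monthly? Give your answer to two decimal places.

CHF 426,292.21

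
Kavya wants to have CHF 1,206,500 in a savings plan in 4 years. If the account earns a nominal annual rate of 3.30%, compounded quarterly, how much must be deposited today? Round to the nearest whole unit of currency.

CHF 1,057,878

i = 0.033/4 = 0.00825 per quarter; n = 4·4 = 16.
PV = 1,206,500 / (1 + 0.00825)^16 = 1,206,500 / 1.140491 = 1,057,878.1215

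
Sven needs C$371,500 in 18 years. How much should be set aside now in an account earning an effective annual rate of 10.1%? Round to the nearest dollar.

C$65,734

PV = 371,500 / (1 + 0.101)^18 = 371,500 / 5.651604 = 65,733.5484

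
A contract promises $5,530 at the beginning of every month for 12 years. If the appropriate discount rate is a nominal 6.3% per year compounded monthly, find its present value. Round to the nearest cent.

$560,699.57

With 12 periods per year: i = 0.00525, n = 144.
Annuity factor a(144|0.00525) × (1+i) = 101.392327; PV = 5530 × 101.392327 = 560,699.5694
(Beginning-of-period payments → annuity-due factor ×(1+i).)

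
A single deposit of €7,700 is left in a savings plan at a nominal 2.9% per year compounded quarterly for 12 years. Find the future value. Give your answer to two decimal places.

€10,891.31

i = 0.029/4 = 0.00725 per quarter; n = 12·4 = 48.
FV = 7,700 × (1 + 0.00725)^48 = 10,891.3064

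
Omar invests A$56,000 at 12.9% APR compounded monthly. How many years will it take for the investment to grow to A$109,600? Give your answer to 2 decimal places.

5.23 years

Periodic rate i = 0.129/12 = 0.01075.
(1+i)^n = 109600/56000 = 1.95714, so n = ln 1.95714 / ln 1.01075 = 62.7989 months
= 62.7989/12 years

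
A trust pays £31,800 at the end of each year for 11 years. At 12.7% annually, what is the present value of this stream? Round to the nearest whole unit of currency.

PV = PMT · [1 − (1+i)^(−n)] / i = 31800 · 5.760365 = 183,179.6109

£183,180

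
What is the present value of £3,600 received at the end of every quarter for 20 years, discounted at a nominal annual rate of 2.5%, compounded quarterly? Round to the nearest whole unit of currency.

£226,094

With 4 periods per year: i = 0.00625, n = 80.
Annuity factor a(80|0.00625) = 62.803973; PV = 3600 × 62.803973 = 226,094.3031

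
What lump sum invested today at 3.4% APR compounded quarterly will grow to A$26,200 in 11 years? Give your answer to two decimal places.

With 4 periods per year: i = 0.0085, n = 44.
PV = FV·(1+i)^(−n) = 26,200 × 0.689065 = 18,053.5070

A$18,053.51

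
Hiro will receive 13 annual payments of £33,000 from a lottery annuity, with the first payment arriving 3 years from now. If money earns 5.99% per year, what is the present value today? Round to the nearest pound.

£260,203

PV at t=2 (ordinary 13-year annuity): 33000 × a(13|0.0599) = 33000 × 8.857857 = 292,309.2657
Discount back 2 years: 292,309.2657 × (1+0.0599)^(−2) = 292,309.2657 × 0.890164 = 260,203.2985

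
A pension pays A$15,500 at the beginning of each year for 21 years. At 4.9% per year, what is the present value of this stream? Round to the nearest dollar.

A$210,313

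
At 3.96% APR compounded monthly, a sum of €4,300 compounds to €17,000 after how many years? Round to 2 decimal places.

Periodic rate i = 0.0396/12 = 0.0033.
n = ln(17000/4300) / ln(1+0.0033) = ln(3.95349) / 0.003295 = 417.2319 months
= 417.2319/12 years

34.77 years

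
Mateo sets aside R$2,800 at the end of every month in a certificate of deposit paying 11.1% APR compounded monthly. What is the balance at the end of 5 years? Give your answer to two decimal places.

R$223,244.06

With 12 periods per year: i = 0.00925, n = 60.
FV = 2800 × [(1+0.00925)^60 − 1] / 0.00925 = 2800 × 79.730020 = 223,244.0567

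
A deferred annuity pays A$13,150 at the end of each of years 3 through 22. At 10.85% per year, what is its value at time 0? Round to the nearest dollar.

A$86,064

PV at t=2 (ordinary 20-year annuity): 13150 × a(20|0.1085) = 13150 × 8.042081 = 105,753.3646
PV₀ = 105,753.3646 / (1+0.1085)^2 = 105,753.3646 / 1.228772 = 86,064.2520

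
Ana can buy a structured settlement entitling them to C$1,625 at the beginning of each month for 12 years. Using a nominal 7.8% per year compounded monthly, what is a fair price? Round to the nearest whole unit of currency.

C$152,640

i = 0.078/12 = 0.0065 per month; n = 12·12 = 144.
PV = 1625 × [1 − (1+0.0065)^(−144)] / 0.0065 × (1+i) = 1625 × 93.932281 = 152,639.9562
(Beginning-of-period payments → annuity-due factor ×(1+i).)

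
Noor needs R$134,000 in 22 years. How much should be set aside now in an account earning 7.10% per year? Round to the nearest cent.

PV = FV·(1+i)^(−n) = 134,000 × 0.221122 = 29,630.3267

R$29,630.33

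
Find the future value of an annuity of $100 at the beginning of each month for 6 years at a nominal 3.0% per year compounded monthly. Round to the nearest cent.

$7,897.63

Periodic rate i = 0.03/12 = 0.0025; n = 6 × 12 = 72 periods.
Accumulation factor s(72|0.0025) × (1+i) = 78.976335; FV = 100 × 78.976335 = 7,897.6335
(annuity-due: payments at period start, so ×(1+i).)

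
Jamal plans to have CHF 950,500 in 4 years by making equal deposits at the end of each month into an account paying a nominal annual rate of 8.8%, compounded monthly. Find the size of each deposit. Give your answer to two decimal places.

Periodic rate i = 0.088/12 = 0.00733333; n = 4 × 12 = 48 periods.
FV-annuity factor = 57.284101; PMT = 950500 / 57.284101 = 16,592.7365

CHF 16,592.74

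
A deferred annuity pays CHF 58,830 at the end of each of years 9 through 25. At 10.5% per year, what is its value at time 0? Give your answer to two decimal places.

CHF 205,895.06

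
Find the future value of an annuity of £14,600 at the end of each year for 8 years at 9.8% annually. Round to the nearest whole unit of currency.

FV = 14600 × [(1+0.098)^8 − 1] / 0.098 = 14600 × 11.353133 = 165,755.7414

£165,756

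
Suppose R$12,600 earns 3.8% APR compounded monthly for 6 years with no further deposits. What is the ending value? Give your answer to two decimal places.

R$15,820.97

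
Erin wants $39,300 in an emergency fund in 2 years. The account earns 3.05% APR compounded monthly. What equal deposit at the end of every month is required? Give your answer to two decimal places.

With 12 periods per year: i = 0.00254167, n = 24.
FV-annuity factor = 24.714751; PMT = 39300 / 24.714751 = 1,590.1434

$1,590.14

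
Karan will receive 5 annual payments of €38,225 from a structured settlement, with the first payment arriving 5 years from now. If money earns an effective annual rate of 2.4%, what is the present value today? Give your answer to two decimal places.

PV at t=4 (ordinary 5-year annuity): 38225 × a(5|0.024) = 38225 × 4.659233 = 178,099.1628
PV₀ = 178,099.1628 / (1+0.024)^4 = 178,099.1628 / 1.099512 = 161,980.2449

€161,980.24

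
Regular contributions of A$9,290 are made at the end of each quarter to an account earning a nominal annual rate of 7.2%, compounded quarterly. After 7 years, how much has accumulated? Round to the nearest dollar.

i = 0.072/4 = 0.018 per quarter; n = 7·4 = 28.
Accumulation factor s(28|0.018) = 35.995905; FV = 9290 × 35.995905 = 334,401.9609

A$334,402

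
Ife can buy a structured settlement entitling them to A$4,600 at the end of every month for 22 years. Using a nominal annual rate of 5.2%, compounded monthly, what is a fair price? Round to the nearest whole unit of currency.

A$722,557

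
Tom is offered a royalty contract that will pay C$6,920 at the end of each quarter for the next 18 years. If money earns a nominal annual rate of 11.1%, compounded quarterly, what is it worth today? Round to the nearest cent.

Periodic rate i = 0.111/4 = 0.02775; n = 18 × 4 = 72 periods.
PV = 6920 × [1 − (1+0.02775)^(−72)] / 0.02775 = 6920 × 31.014483 = 214,620.2219

C$214,620.22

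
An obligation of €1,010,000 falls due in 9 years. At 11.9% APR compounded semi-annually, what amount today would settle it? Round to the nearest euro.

€356,865

With 2 periods per year: i = 0.0595, n = 18.
PV = 1,010,000 / (1 + 0.0595)^18 = 1,010,000 / 2.830201 = 356,865.0977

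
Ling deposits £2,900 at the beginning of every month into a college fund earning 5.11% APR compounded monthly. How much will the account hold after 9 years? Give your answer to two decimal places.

£398,292.93

With 12 periods per year: i = 0.00425833, n = 108.
FV = 2900 × [(1+0.00425833)^108 − 1] / 0.00425833 × (1+i) = 2900 × 137.342390 = 398,292.9313
Payments are at the start of each period, so multiply by (1+i).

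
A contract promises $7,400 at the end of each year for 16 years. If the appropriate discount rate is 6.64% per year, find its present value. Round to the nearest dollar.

$71,604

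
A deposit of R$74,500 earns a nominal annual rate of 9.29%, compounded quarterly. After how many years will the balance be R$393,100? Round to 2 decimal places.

Periodic rate i = 0.0929/4 = 0.023225.
n = ln(393100/74500) / ln(1+0.023225) = ln(5.27651) / 0.022959 = 72.4437 quarters
= 72.4437/4 years

18.11 years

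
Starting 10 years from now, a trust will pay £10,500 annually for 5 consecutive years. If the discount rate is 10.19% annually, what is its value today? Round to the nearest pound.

PV at t=9 (ordinary 5-year annuity): 10500 × a(5|0.1019) = 10500 × 3.772458 = 39,610.8124
PV₀ = 39,610.8124 / (1+0.1019)^9 = 39,610.8124 / 2.394857 = 16,539.9466

£16,540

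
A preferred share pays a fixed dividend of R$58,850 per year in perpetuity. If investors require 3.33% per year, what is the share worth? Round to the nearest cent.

R$1,767,267.27

PV = C/r = 58850/0.0333 = 1,767,267.2673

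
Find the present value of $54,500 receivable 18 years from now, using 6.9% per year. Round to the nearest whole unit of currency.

$16,398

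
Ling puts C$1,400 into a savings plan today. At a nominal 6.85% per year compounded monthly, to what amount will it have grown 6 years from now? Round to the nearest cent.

i = 0.0685/12 = 0.00570833 per month; n = 6·12 = 72.
FV = PV·(1+i)^n = 1,400 × 1.506564 = 2,109.1892

C$2,109.19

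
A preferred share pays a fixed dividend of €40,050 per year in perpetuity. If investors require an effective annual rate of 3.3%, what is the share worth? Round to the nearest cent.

€1,213,636.36

PV = PMT / i = 40050 / 0.033 = 1,213,636.3636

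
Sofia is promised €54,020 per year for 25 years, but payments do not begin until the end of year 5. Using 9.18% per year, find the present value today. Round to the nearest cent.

€368,047.43

PV at t=4 (ordinary 25-year annuity): 54020 × a(25|0.0918) = 54020 × 9.681030 = 522,969.2420
PV₀ = 522,969.2420 / (1+0.0918)^4 = 522,969.2420 / 1.420929 = 368,047.4280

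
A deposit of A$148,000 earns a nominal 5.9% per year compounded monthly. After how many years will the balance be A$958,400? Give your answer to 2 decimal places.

31.74 years

Periodic rate i = 0.059/12 = 0.00491667.
(1+i)^n = 958400/148000 = 6.47568, so n = ln 6.47568 / ln 1.00492 = 380.8762 months
= 380.8762/12 years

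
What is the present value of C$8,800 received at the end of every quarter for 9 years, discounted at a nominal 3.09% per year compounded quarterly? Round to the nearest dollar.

Periodic rate i = 0.0309/4 = 0.007725; n = 9 × 4 = 36 periods.
PV = PMT · [1 − (1+i)^(−n)] / i = 8800 · 31.322881 = 275,641.3566

C$275,641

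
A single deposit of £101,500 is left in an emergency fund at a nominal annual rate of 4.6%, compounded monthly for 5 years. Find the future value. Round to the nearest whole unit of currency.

Periodic rate i = 0.046/12 = 0.00383333; n = 5 × 12 = 60 periods.
FV = PV·(1+i)^n = 101,500 × 1.258047 = 127,691.7413

£127,692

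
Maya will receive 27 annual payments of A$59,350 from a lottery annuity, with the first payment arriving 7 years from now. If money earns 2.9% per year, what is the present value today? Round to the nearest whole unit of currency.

PV at t=6 (ordinary 27-year annuity): 59350 × a(27|0.029) = 59350 × 18.546481 = 1,100,733.6546
Discount back 6 years: 1,100,733.6546 × (1+0.029)^(−6) = 1,100,733.6546 × 0.842379 = 927,235.3845

A$927,235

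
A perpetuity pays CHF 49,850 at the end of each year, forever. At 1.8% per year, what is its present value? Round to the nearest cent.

CHF 2,769,444.44

PV = C/r = 49850/0.018 = 2,769,444.4444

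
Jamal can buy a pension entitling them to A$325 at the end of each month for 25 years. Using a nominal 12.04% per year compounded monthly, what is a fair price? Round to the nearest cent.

With 12 periods per year: i = 0.0100333, n = 300.
PV = PMT · [1 − (1+i)^(−n)] / i = 325 · 94.680735 = 30,771.2390

A$30,771.24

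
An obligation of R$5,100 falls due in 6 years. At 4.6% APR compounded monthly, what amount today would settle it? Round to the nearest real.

i = 0.046/12 = 0.00383333 per month; n = 6·12 = 72.
PV = FV·(1+i)^(−n) = 5,100 × 0.759213 = 3,871.9885

R$3,872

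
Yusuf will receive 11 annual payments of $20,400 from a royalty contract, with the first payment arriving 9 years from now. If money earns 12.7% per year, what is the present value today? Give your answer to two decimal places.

$45,153.23

Value one period before first payment (t=8): 20400 × [1 − (1+0.127)^(−11)] / 0.127 = 20400 × 5.760365 = 117,511.4485
Discount back 8 years: 117,511.4485 × (1+0.127)^(−8) = 117,511.4485 × 0.384245 = 45,153.2330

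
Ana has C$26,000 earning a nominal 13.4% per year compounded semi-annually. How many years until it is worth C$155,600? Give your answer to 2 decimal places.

Periodic rate i = 0.134/2 = 0.067.
n = ln(155600/26000) / ln(1+0.067) = ln(5.98462) / 0.064851 = 27.5893 half-years
= 27.5893/2 years

13.79 years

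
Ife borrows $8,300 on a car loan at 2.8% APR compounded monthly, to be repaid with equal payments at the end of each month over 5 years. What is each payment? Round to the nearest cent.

With 12 periods per year: i = 0.00233333, n = 60.
Annuity-PV factor = 55.928562; PMT = 8300 / 55.928562 = 148.4036

$148.40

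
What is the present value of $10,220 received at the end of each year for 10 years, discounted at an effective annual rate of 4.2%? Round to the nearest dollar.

PV = PMT · [1 − (1+i)^(−n)] / i = 10220 · 8.030740 = 82,074.1650

$82,074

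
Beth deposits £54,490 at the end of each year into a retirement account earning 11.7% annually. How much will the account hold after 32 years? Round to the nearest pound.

Accumulation factor s(32|0.117) = 286.244981; FV = 54490 × 286.244981 = 15,597,489.0071

£15,597,489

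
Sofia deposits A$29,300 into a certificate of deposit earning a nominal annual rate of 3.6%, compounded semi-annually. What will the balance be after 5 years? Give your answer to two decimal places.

With 2 periods per year: i = 0.018, n = 10.
FV = PV·(1+i)^n = 29,300 × 1.195302 = 35,022.3594

A$35,022.36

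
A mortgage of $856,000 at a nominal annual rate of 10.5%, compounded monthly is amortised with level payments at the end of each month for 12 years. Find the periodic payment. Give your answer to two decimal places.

Periodic rate i = 0.105/12 = 0.00875; n = 12 × 12 = 144 periods.
Annuity-PV factor = 81.689957; PMT = 856000 / 81.689957 = 10,478.6443

$10,478.64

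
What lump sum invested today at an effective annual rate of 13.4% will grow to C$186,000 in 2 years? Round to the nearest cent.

C$144,639.47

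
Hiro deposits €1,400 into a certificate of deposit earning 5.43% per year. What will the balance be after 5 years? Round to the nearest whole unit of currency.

€1,824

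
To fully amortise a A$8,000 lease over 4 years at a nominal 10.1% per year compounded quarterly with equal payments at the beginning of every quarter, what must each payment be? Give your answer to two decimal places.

A$598.86

Periodic rate i = 0.101/4 = 0.02525; n = 4 × 4 = 16 periods.
PMT = 8000 / ( [1 − (1+0.02525)^(−16)] / 0.02525 × (1+i) ) = 8000 / 13.358638 = 598.8634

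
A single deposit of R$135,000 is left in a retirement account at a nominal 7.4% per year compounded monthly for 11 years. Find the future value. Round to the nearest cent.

With 12 periods per year: i = 0.00616667, n = 132.
135,000 × (1+0.00616667)^132 = 135,000 × 2.251283 = 303,923.2541

R$303,923.25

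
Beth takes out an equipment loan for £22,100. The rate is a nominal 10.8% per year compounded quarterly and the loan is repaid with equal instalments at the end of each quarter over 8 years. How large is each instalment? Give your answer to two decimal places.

i = 0.108/4 = 0.027 per quarter; n = 8·4 = 32.
Annuity-PV factor = 21.247040; PMT = 22100 / 21.247040 = 1,040.1449

£1,040.14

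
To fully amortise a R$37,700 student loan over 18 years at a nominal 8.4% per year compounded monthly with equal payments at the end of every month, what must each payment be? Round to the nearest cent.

R$339.04

Periodic rate i = 0.084/12 = 0.007; n = 18 × 12 = 216 periods.
Annuity-PV factor = 111.195290; PMT = 37700 / 111.195290 = 339.0431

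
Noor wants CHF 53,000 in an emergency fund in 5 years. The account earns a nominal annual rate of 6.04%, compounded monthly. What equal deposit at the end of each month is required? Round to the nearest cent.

With 12 periods per year: i = 0.00503333, n = 60.
FV-annuity factor = 69.841800; PMT = 53000 / 69.841800 = 758.8579

CHF 758.86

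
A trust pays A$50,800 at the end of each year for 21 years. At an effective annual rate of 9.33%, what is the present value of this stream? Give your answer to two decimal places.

A$460,832.13

Annuity factor a(21|0.0933) = 9.071499; PV = 50800 × 9.071499 = 460,832.1336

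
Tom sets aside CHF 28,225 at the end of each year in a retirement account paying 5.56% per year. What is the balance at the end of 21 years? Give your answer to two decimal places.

FV = 28225 × [(1+0.0556)^21 − 1] / 0.0556 = 28225 × 38.043305 = 1,073,772.2719

CHF 1,073,772.27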